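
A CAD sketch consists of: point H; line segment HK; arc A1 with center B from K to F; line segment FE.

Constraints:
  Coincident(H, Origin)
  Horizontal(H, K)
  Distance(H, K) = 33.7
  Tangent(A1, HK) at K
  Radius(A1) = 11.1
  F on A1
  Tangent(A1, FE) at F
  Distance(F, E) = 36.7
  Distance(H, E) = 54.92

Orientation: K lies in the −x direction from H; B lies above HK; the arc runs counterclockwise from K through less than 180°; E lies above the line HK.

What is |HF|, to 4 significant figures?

25.62

H is at the origin; H and K share the same y with |HK| = 33.7 and K on the −x side, so K = (-33.70, 0.000). Since A1 is tangent to HK there, BK ⟂ HK, so B = K + (0, 11.1) = (-33.70, 11.10). Since BF ⟂ FE (tangency), |BE| = √(11.1² + 36.7²) = 38.34 regardless of where F sits on A1. So E lies on both circle(H, 54.92) and circle(B, 38.34); the above-HK intersection is E = (-25.62, 48.58). F is the foot of the tangent from E: F = (-22.64, 12.00).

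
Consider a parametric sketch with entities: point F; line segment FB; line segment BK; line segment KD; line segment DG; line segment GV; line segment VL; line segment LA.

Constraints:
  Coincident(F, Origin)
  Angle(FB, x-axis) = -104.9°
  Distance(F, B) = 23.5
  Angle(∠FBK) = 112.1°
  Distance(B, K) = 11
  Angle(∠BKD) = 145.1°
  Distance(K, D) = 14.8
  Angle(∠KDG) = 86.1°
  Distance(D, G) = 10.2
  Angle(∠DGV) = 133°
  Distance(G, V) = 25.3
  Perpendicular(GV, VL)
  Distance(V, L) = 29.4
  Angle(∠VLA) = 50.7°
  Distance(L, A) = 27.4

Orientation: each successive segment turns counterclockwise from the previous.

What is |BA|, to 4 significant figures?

12.68

F is at the origin; FB runs at -104.9° with length 23.5, so B = (-6.043, -22.71). ∠FBK = 112.1° gives BK at -37.00° from the x-axis; with |BK| = 11.0, K = (2.742, -29.33). ∠BKD = 145.1° gives KD at -2.100° from the x-axis; with |KD| = 14.8, D = (17.53, -29.87). ∠KDG = 86.1° gives DG at 91.80° from the x-axis; with |DG| = 10.2, G = (17.21, -19.68). ∠DGV = 133.0° gives GV at 138.8° from the x-axis; with |GV| = 25.3, V = (-1.824, -3.012). The perpendicularity gives VL at right angles to GV, so VL runs at -131.2°; with |VL| = 29.4, L = (-21.19, -25.13). ∠VLA = 50.7° gives LA at -1.900° from the x-axis; with |LA| = 27.4, A = (6.195, -26.04). Then |BA| = |A − B| = 12.68.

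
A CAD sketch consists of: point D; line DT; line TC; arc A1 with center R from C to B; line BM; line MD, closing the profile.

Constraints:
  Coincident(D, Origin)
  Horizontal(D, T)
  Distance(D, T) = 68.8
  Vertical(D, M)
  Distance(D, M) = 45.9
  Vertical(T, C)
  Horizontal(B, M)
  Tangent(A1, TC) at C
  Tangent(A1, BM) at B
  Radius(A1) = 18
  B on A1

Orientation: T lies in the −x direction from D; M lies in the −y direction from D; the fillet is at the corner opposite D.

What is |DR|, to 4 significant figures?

57.96

D and M share the same x with |DM| = 45.9 and M on the −y side, so M = (0.000, -45.90). The virtual corner opposite D is at (-68.80, -45.90). Tangency of A1 to TC means the radius RC is perpendicular to TC and since A1 is tangent to BM there, RB ⟂ BM, with radius 18.0, so the center R sits 18.0 in from both sides at R = (-50.80, -27.90). Then |DR| = |R − D| = 57.96.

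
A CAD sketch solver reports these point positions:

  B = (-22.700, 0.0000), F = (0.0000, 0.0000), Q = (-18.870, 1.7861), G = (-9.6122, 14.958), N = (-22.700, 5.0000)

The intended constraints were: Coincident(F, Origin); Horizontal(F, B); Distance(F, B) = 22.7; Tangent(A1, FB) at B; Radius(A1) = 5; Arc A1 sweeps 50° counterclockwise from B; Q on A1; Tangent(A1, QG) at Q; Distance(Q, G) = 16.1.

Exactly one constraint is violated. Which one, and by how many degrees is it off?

Tangent(A1, QG) at Q — off by 4.90°.

F = (0.00, 0.00) ✓; F.y = 0.00, B.y = 0.00 ✓; |FB| = 22.70 ✓; ∠(NB, BF) = 90.00° ✓; |NB| = 5.000 ✓; bearing(N→Q) − bearing(N→B) = 50.00° ✓; |NQ| = 5.000 ✓; ∠(NQ, QG) = 85.10° ✗; |QG| = 16.10 ✓.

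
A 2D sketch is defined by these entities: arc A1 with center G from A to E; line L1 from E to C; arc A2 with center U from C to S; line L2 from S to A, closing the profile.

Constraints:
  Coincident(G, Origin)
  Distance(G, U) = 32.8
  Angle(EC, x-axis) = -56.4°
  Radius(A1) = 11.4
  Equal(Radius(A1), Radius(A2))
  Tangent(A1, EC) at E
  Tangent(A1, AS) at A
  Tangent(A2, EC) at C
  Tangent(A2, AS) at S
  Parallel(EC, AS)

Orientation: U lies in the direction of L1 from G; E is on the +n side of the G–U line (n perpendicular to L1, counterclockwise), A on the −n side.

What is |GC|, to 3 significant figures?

34.7

The slot axis is L1's direction at -56.4°, so u = (cos -56.4°, sin -56.4°) = (0.553, -0.833) and n = (−sin -56.4°, cos -56.4°) = (0.833, 0.553). G is at the origin and U lies 32.8 along u from G, so U = 32.8·u = (18.2, -27.3). Tangency of A1 to both parallel lines with radius 11.4 puts E and A at G ± 11.4·n: E = (9.50, 6.31), A = (-9.50, -6.31). Equal radii place C and S the same way about U: C = U + 11.4·n = (27.6, -21.0), S = U − 11.4·n = (8.66, -33.6). Then |GC| = |C − G| = 34.7.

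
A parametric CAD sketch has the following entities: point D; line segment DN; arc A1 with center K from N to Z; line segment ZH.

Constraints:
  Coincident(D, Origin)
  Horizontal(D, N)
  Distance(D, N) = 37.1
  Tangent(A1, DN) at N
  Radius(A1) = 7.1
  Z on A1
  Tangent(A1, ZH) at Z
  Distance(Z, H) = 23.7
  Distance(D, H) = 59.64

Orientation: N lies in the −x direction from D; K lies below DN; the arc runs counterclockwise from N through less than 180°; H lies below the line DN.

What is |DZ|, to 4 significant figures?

43.61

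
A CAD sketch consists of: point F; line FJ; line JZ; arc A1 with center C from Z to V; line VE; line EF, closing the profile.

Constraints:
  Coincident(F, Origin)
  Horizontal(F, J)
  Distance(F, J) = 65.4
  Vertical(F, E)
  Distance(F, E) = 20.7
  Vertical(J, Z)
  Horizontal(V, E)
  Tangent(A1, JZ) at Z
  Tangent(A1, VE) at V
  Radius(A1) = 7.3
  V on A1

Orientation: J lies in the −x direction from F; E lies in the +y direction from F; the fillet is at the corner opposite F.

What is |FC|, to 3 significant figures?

59.6

F is at the origin; F and J share the same y with |FJ| = 65.4 and J on the −x side, so J = (-65.4, 0.00). F and E share the same x with |FE| = 20.7 and E on the +y side, so E = (0.00, 20.7). The virtual corner opposite F is at (-65.4, 20.7). Since A1 is tangent to JZ there, CZ ⟂ JZ and tangency of A1 to VE means the radius CV is perpendicular to VE, with radius 7.3, so the center C sits 7.3 in from both sides at C = (-58.1, 13.4). Then |FC| = |C − F| = 59.6.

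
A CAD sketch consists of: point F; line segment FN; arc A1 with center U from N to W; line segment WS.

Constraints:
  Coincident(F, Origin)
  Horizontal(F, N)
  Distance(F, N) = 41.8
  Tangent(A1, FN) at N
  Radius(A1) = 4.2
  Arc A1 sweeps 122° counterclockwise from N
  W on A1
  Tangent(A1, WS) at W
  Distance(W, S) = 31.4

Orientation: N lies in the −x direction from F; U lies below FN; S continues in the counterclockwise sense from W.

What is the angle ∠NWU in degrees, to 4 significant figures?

29.00°

Since A1 is tangent to FN there, UN ⟂ FN, so U = N + (0, -4.2) = (-41.80, -4.200). On A1, N sits at bearing 90° from U; a 122° counterclockwise sweep puts W at bearing 212°, so W = U + 4.2·(cos 212°, sin 212°) = (-45.36, -6.426). Then cos ∠NWU = WN·WU / (|WN||WU|), giving 29.00°.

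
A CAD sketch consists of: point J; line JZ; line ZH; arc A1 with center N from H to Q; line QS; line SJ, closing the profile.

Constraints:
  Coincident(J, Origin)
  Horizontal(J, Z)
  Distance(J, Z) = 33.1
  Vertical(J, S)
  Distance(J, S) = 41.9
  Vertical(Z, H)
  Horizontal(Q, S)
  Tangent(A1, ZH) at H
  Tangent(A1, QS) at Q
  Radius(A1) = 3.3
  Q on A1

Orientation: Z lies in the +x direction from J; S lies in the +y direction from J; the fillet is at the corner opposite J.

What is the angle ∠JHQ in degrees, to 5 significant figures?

94.386°

The virtual corner opposite J is at (33.100, 41.900). Tangency of A1 to ZH means the radius NH is perpendicular to ZH and since A1 is tangent to QS there, NQ ⟂ QS, with radius 3.3, so the center N sits 3.3 in from both sides at N = (29.800, 38.600). That places the tangent points at H = (33.100, 38.600) on ZH and Q = (29.800, 41.900) on QS. Then cos ∠JHQ = HJ·HQ / (|HJ||HQ|), giving 94.386°.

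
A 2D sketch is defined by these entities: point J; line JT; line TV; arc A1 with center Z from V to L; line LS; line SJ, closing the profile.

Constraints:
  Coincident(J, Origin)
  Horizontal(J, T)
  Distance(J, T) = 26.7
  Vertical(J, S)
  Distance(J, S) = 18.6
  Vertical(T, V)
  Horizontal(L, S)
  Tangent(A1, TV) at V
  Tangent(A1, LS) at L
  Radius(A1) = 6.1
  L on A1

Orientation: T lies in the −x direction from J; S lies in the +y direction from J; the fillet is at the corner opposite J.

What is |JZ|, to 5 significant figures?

24.096

J is at the origin; J and T share the same y with |JT| = 26.7 and T on the −x side, so T = (-26.700, 0.0000). JS is vertical with |JS| = 18.6 and S on the +y side, so S = (0.0000, 18.600). The virtual corner opposite J is at (-26.700, 18.600). Since A1 is tangent to TV there, ZV ⟂ TV and tangency of A1 to LS means the radius ZL is perpendicular to LS, with radius 6.1, so the center Z sits 6.1 in from both sides at Z = (-20.600, 12.500). Then |JZ| = |Z − J| = 24.096.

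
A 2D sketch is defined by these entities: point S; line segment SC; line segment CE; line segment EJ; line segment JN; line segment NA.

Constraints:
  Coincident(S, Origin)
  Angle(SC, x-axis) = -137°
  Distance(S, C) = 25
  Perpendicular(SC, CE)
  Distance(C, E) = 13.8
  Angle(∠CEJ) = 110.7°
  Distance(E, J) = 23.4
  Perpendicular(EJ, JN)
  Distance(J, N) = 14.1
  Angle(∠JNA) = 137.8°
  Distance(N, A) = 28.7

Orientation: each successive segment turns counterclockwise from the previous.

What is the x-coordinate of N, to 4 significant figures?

7.427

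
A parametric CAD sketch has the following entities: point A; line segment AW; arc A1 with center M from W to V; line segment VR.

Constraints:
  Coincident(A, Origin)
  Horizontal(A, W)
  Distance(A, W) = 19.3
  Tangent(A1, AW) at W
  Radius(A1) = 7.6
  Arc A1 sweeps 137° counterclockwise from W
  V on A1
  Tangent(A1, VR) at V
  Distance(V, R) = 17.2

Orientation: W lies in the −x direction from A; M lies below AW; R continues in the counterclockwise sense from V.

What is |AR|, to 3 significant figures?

27.6

A is at the origin; AW is horizontal with |AW| = 19.3 and W on the −x side, so W = (-19.3, 0.00). A1 meets AW tangentially, so MW is at right angles to AW, so M = W + (0, -7.6) = (-19.3, -7.60). On A1, W sits at bearing 90° from M; a 137° counterclockwise sweep puts V at bearing 227°, so V = M + 7.6·(cos 227°, sin 227°) = (-24.5, -13.2). Tangency of A1 to VR means the radius MV is perpendicular to VR, so VR runs along (−sin 227°, cos 227°); with |VR| = 17.2, R = (-11.9, -24.9). Then |AR| = |R − A| = 27.6.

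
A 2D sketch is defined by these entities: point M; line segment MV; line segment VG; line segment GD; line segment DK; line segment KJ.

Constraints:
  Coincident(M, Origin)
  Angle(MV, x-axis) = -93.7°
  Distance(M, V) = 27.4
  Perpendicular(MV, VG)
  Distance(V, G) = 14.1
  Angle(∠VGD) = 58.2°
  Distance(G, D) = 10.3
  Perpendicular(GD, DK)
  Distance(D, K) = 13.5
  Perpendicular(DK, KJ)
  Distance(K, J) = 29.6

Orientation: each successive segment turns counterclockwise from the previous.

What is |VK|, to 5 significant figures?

3.2460

∠VGD = 58.2° gives GD at 118.10° from the x-axis; with |GD| = 10.3, D = (7.4510, -19.167). GD is perpendicular to DK, so DK runs at -151.90°; with |DK| = 13.5, K = (-4.4577, -25.526). Then |VK| = |K − V| = 3.2460.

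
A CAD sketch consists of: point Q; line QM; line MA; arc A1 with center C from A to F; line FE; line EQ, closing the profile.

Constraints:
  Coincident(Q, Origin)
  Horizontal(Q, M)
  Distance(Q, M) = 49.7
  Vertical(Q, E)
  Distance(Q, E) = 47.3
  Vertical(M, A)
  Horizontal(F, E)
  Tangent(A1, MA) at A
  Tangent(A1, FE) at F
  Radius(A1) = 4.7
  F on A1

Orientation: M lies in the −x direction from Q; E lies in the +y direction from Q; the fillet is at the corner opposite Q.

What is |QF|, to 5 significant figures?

65.286

Q is at the origin; QM is horizontal with |QM| = 49.7 and M on the −x side, so M = (-49.700, 0.0000). QE is vertical with |QE| = 47.3 and E on the +y side, so E = (0.0000, 47.300). The virtual corner opposite Q is at (-49.700, 47.300). The tangent condition forces CA to be normal to MA and tangency of A1 to FE means the radius CF is perpendicular to FE, with radius 4.7, so the center C sits 4.7 in from both sides at C = (-45.000, 42.600). That places the tangent points at A = (-49.700, 42.600) on MA and F = (-45.000, 47.300) on FE. Then |QF| = |F − Q| = 65.286.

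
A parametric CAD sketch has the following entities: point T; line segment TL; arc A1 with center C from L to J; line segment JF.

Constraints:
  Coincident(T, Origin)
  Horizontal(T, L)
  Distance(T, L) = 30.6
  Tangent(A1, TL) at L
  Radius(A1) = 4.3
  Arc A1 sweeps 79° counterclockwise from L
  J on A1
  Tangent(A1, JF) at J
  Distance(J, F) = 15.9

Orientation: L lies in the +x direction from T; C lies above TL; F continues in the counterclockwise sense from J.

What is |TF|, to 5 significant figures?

42.395

T is at the origin; TL is horizontal with |TL| = 30.6 and L on the +x side, so L = (30.600, 0.0000). A1 meets TL tangentially, so CL is at right angles to TL, so C = L + (0, 4.3) = (30.600, 4.3000). On A1, L sits at bearing -90° from C; a 79° counterclockwise sweep puts J at bearing -11°, so J = C + 4.3·(cos -11°, sin -11°) = (34.821, 3.4795). A1 meets JF tangentially, so CJ is at right angles to JF, so JF runs along (−sin -11°, cos -11°); with |JF| = 15.9, F = (37.855, 19.087). Then |TF| = |F − T| = 42.395.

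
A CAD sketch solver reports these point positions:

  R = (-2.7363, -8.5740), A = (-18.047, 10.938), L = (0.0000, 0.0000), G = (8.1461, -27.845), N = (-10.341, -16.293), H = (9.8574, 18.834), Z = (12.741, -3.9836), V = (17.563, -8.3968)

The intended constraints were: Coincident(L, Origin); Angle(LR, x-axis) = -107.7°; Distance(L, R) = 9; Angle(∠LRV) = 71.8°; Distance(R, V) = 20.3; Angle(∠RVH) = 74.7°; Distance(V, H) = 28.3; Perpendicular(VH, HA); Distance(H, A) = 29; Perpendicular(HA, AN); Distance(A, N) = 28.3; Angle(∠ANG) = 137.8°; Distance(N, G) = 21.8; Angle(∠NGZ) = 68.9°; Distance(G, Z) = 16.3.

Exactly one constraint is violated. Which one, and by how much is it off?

Distance(G, Z) = 16.3 — off by 8.00.

L = (0.00, 0.00) ✓; LR at -107.7° ✓; |LR| = 9.000 ✓; ∠LRV = 71.80° ✓; |RV| = 20.30 ✓; ∠RVH = 74.70° ✓; |VH| = 28.30 ✓; ∠(VH, HA) = 90.00° ✓; |HA| = 29.00 ✓; ∠(HA, AN) = 90.00° ✓; |AN| = 28.30 ✓; ∠ANG = 137.8° ✓; |NG| = 21.80 ✓; ∠NGZ = 68.90° ✓; |GZ| = 24.30 ✗.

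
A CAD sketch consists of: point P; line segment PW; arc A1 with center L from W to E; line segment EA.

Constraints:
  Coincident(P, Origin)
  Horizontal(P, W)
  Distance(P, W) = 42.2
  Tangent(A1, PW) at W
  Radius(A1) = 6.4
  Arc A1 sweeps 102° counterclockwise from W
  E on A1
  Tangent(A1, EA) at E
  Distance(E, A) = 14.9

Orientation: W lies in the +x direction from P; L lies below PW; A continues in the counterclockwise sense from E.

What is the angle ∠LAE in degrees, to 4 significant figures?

23.24°

On A1, W sits at bearing 90° from L; a 102° counterclockwise sweep puts E at bearing 192°, so E = L + 6.4·(cos 192°, sin 192°) = (35.94, -7.731). Since A1 is tangent to EA there, LE ⟂ EA, so EA runs along (−sin 192°, cos 192°); with |EA| = 14.9, A = (39.04, -22.31). Then cos ∠LAE = AL·AE / (|AL||AE|), giving 23.24°.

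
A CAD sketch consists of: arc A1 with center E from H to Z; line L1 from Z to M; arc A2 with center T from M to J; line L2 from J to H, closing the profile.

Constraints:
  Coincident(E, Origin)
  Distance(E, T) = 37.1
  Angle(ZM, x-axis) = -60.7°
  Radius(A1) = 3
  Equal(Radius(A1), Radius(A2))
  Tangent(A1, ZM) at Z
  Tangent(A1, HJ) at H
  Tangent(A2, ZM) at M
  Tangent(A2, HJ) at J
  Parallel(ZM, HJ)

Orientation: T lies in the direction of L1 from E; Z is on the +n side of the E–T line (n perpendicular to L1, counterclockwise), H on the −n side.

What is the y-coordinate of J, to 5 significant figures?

-33.822

The slot axis is L1's direction at -60.7°, so u = (cos -60.7°, sin -60.7°) = (0.48938, -0.87207) and n = (−sin -60.7°, cos -60.7°) = (0.87207, 0.48938). E is at the origin and T lies 37.1 along u from E, so T = 37.1·u = (18.156, -32.354). Tangency of A1 to both parallel lines with radius 3.0 puts Z and H at E ± 3.0·n: Z = (2.6162, 1.4681), H = (-2.6162, -1.4681). Equal radii place M and J the same way about T: M = T + 3.0·n = (20.772, -30.886), J = T − 3.0·n = (15.540, -33.822). So J.y = -33.822.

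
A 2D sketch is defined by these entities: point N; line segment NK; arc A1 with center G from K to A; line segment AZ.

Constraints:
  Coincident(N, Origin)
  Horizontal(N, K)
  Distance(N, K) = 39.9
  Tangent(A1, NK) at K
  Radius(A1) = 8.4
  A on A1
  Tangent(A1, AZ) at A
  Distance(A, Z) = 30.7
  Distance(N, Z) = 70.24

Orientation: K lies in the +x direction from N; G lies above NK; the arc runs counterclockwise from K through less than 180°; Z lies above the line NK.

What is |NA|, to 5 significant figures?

47.077

N is at the origin; N and K share the same y with |NK| = 39.9 and K on the +x side, so K = (39.900, 0.0000). A1 meets NK tangentially, so GK is at right angles to NK, so G = K + (0, 8.4) = (39.900, 8.4000). Since GA ⟂ AZ (tangency), |GZ| = √(8.4² + 30.7²) = 31.828 regardless of where A sits on A1. So Z lies on both circle(N, 70.24) and circle(G, 31.828); the above-NK intersection is Z = (63.762, 29.463). A is the foot of the tangent from Z: A = (46.924, 3.7929).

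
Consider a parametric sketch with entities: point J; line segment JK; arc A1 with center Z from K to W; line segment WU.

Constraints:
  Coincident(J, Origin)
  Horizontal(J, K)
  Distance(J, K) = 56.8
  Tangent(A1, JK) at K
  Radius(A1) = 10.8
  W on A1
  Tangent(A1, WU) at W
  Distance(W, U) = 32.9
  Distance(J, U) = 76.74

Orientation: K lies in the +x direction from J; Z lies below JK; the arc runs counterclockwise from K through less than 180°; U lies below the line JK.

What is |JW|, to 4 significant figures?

49.73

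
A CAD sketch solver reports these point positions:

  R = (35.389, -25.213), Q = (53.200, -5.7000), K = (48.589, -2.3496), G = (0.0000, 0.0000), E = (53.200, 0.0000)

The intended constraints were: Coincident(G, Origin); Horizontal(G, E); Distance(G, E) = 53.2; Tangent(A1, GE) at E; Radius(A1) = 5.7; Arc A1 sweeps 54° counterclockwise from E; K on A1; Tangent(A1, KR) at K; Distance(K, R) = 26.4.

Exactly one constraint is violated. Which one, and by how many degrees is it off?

Tangent(A1, KR) at K — off by 6.00°.

G = (0.00, 0.00) ✓; G.y = 0.00, E.y = 0.00 ✓; |GE| = 53.20 ✓; ∠(QE, EG) = 90.00° ✓; |QE| = 5.700 ✓; bearing(Q→K) − bearing(Q→E) = 54.00° ✓; |QK| = 5.700 ✓; ∠(QK, KR) = 84.00° ✗; |KR| = 26.40 ✓.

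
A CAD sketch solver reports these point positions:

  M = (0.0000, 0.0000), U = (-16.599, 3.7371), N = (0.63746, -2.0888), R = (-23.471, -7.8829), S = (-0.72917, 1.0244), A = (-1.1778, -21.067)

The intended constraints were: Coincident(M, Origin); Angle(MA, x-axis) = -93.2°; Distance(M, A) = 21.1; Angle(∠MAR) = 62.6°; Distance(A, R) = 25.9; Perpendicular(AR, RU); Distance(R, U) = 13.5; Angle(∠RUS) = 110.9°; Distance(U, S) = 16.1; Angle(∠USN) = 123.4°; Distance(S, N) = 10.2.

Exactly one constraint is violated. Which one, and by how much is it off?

Distance(S, N) = 10.2 — off by 6.80.

M = (0.00, 0.00) ✓; MA at -93.20° ✓; |MA| = 21.10 ✓; ∠MAR = 62.60° ✓; |AR| = 25.90 ✓; ∠(AR, RU) = 90.00° ✓; |RU| = 13.50 ✓; ∠RUS = 110.9° ✓; |US| = 16.10 ✓; ∠USN = 123.4° ✓; |SN| = 3.400 ✗.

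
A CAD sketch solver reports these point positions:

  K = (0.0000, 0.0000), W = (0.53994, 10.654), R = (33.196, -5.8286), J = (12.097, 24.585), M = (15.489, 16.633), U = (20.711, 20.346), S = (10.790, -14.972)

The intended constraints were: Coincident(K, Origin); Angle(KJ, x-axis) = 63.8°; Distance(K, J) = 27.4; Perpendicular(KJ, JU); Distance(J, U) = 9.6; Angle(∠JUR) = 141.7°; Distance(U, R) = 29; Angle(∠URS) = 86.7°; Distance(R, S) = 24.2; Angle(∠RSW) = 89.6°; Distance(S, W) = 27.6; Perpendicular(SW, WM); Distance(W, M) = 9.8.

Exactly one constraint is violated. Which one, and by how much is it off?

Distance(W, M) = 9.8 — off by 6.30.

K = (0.00, 0.00) ✓; KJ at 63.80° ✓; |KJ| = 27.40 ✓; ∠(KJ, JU) = 90.00° ✓; |JU| = 9.601 ✓; ∠JUR = 141.7° ✓; |UR| = 29.00 ✓; ∠URS = 86.70° ✓; |RS| = 24.20 ✓; ∠RSW = 89.60° ✓; |SW| = 27.60 ✓; ∠(SW, WM) = 90.00° ✓; |WM| = 16.10 ✗.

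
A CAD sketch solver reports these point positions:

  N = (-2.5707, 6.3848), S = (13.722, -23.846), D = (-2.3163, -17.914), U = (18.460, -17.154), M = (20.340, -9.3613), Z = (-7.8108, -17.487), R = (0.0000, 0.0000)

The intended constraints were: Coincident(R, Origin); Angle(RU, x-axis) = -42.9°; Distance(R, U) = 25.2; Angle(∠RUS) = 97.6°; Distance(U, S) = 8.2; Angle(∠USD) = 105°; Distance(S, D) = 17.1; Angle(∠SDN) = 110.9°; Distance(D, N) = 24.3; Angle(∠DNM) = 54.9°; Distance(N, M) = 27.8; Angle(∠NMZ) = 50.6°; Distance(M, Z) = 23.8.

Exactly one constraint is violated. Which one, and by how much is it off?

Distance(M, Z) = 23.8 — off by 5.50.

R = (0.00, 0.00) ✓; RU at -42.90° ✓; |RU| = 25.20 ✓; ∠RUS = 97.60° ✓; |US| = 8.199 ✓; ∠USD = 105.0° ✓; |SD| = 17.10 ✓; ∠SDN = 110.9° ✓; |DN| = 24.30 ✓; ∠DNM = 54.90° ✓; |NM| = 27.80 ✓; ∠NMZ = 50.60° ✓; |MZ| = 29.30 ✗.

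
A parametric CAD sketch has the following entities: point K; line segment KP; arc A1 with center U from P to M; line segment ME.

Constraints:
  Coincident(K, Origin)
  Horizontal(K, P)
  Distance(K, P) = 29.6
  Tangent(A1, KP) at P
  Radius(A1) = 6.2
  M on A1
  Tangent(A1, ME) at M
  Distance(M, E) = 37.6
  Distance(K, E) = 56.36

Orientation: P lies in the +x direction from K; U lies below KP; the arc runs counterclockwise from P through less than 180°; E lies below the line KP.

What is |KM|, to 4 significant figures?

25.06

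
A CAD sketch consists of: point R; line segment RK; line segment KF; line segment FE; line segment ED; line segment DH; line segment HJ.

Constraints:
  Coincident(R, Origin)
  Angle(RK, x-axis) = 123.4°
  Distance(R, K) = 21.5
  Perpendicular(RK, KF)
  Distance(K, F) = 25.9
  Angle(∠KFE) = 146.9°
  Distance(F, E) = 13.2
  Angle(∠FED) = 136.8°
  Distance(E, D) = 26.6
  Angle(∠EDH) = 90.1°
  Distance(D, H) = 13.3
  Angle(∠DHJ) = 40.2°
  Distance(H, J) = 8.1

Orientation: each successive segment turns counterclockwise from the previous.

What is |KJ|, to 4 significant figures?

45.96

R is at the origin; RK runs at 123.4° with length 21.5, so K = (-11.84, 17.95). RK is perpendicular to KF, so KF runs at -146.6°; with |KF| = 25.9, F = (-33.46, 3.692). ∠KFE = 146.9° gives FE at -113.5° from the x-axis; with |FE| = 13.2, E = (-38.72, -8.413). ∠FED = 136.8° gives ED at -70.30° from the x-axis; with |ED| = 26.6, D = (-29.75, -33.46). ∠EDH = 90.1° gives DH at 19.60° from the x-axis; with |DH| = 13.3, H = (-17.23, -29.00). ∠DHJ = 40.2° gives HJ at 159.4° from the x-axis; with |HJ| = 8.1, J = (-24.81, -26.15). Then |KJ| = |J − K| = 45.96.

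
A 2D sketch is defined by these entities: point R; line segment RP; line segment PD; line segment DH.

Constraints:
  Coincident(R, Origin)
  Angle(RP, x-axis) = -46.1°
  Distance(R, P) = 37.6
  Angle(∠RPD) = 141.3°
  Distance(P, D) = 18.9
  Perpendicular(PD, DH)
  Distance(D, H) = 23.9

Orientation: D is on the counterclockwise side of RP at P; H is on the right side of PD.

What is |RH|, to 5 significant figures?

67.640

∠RPD = 141.3°, so PD runs at -46.1° + (180° − 141.3°) = -7.4000° from the x-axis; with |PD| = 18.9, D = P + 18.9·(cos -7.4000°, sin -7.4000°) = (44.814, -29.527). PD is perpendicular to DH; with |DH| = 23.9 on the right of PD, H = D + 23.9·(-0.12880, -0.99167) = (41.736, -53.228). Then |RH| = |H − R| = 67.640.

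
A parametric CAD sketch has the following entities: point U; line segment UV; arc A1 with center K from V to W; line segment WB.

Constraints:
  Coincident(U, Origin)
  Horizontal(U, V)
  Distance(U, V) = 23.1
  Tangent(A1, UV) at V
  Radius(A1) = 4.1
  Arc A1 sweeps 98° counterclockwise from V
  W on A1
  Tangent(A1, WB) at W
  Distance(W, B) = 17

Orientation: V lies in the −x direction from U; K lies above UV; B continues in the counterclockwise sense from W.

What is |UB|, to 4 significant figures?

30.34

U is at the origin; UV is horizontal with |UV| = 23.1 and V on the −x side, so V = (-23.10, 0.000). Tangency of A1 to UV means the radius KV is perpendicular to UV, so K = V + (0, 4.1) = (-23.10, 4.100). On A1, V sits at bearing -90° from K; a 98° counterclockwise sweep puts W at bearing 8°, so W = K + 4.1·(cos 8°, sin 8°) = (-19.04, 4.671). The tangent condition forces KW to be normal to WB, so WB runs along (−sin 8°, cos 8°); with |WB| = 17.0, B = (-21.41, 21.51). Then |UB| = |B − U| = 30.34.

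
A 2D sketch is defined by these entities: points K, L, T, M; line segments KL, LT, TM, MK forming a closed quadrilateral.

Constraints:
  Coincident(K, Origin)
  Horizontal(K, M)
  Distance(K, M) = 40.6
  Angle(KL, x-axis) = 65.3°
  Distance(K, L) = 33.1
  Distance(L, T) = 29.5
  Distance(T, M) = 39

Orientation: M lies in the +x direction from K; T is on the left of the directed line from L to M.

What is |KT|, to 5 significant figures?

57.266

K is at the origin; K and M share the same y with |KM| = 40.6 and M in +x, so M = (40.6, 0). KL runs at 65.3° with |KL| = 33.1, so L = (13.831, 30.072). T is determined by |LT| = 29.5 and |TM| = 39.0 together: it lies at the intersection of circle(L, 29.5) and circle(M, 39.0). With |LM| = 40.260, the foot of the radical line on LM is 12.048 from L and the perpendicular offset is √(29.5² − 12.048²) = 26.928. Taking the left-of-LM solution: T = (41.955, 38.976).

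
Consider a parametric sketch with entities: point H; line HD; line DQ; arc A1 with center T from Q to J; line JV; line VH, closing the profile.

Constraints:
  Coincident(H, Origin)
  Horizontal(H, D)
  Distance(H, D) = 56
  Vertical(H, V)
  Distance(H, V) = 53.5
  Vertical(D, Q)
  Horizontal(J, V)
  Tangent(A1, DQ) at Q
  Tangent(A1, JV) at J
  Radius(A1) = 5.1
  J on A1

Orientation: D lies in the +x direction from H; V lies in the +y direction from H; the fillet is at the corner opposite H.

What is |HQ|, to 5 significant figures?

74.017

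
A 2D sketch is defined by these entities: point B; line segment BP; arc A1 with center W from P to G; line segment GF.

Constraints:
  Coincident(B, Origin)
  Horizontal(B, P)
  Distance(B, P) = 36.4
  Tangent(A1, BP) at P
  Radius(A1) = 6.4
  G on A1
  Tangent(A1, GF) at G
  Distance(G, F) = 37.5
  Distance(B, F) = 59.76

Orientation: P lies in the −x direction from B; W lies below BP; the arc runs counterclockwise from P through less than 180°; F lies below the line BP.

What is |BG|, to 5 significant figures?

43.329

B is at the origin; B and P share the same y with |BP| = 36.4 and P on the −x side, so P = (-36.400, 0.0000). Tangency of A1 to BP means the radius WP is perpendicular to BP, so W = P + (0, -6.4) = (-36.400, -6.4000). Since WG ⟂ GF (tangency), |WF| = √(6.4² + 37.5²) = 38.042 regardless of where G sits on A1. So F lies on both circle(B, 59.76) and circle(W, 38.042); the below-BP intersection is F = (-40.158, -44.256). G is the foot of the tangent from F: G = (-42.784, -6.8483).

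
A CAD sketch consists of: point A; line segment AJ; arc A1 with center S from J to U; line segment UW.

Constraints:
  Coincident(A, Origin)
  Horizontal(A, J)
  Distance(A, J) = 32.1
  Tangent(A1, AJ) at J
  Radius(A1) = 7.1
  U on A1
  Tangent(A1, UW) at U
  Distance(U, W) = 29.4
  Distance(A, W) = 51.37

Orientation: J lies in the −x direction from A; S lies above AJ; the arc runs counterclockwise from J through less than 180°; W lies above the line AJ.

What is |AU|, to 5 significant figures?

27.153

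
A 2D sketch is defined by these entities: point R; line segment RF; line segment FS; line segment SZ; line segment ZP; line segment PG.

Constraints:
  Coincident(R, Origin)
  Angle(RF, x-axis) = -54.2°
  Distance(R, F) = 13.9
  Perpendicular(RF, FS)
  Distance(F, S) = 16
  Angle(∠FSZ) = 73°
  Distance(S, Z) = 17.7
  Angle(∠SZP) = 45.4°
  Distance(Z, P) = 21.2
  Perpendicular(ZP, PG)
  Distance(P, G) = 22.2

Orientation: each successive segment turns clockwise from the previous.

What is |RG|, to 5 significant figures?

33.111

R is at the origin; RF runs at -54.2° with length 13.9, so F = (8.1309, -11.274). RF is perpendicular to FS, so FS runs at -144.20°; with |FS| = 16.0, S = (-4.8461, -20.633). ∠FSZ = 73.0° gives SZ at 108.80° from the x-axis; with |SZ| = 17.7, Z = (-10.550, -3.8774). ∠SZP = 45.4° gives ZP at -25.800° from the x-axis; with |ZP| = 21.2, P = (8.5365, -13.104). The perpendicularity gives PG at right angles to ZP, so PG runs at -115.80°; with |PG| = 22.2, G = (-1.1256, -33.091). Then |RG| = |G − R| = 33.111.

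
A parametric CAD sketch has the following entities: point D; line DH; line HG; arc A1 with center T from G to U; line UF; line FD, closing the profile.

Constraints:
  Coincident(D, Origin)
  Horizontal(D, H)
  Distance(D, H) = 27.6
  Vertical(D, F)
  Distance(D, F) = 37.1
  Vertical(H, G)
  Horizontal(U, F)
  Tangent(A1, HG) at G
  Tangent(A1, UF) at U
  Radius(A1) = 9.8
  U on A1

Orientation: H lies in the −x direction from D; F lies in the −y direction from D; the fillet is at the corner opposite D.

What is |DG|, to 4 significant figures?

38.82

D is at the origin; DH is horizontal with |DH| = 27.6 and H on the −x side, so H = (-27.60, 0.000). DF is vertical with |DF| = 37.1 and F on the −y side, so F = (0.000, -37.10). The virtual corner opposite D is at (-27.60, -37.10). A1 meets HG tangentially, so TG is at right angles to HG and A1 meets UF tangentially, so TU is at right angles to UF, with radius 9.8, so the center T sits 9.8 in from both sides at T = (-17.80, -27.30). That places the tangent points at G = (-27.60, -27.30) on HG and U = (-17.80, -37.10) on UF. Then |DG| = |G − D| = 38.82.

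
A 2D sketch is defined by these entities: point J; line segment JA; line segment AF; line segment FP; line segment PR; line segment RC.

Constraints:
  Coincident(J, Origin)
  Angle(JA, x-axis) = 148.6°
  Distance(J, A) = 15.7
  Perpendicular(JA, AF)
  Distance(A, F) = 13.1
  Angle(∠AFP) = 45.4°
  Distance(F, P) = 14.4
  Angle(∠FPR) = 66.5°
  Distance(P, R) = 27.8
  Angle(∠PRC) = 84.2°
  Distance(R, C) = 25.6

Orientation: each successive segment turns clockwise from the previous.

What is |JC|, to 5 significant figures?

42.028

J is at the origin; JA runs at 148.6° with length 15.7, so A = (-13.401, 8.1799). The perpendicularity gives AF at right angles to JA, so AF runs at 58.600°; with |AF| = 13.1, F = (-6.5755, 19.361). ∠AFP = 45.4° gives FP at -76.000° from the x-axis; with |FP| = 14.4, P = (-3.0918, 5.3891). ∠FPR = 66.5° gives PR at 170.50° from the x-axis; with |PR| = 27.8, R = (-30.511, 9.9774). ∠PRC = 84.2° gives RC at 74.700° from the x-axis; with |RC| = 25.6, C = (-23.755, 34.670). Then |JC| = |C − J| = 42.028.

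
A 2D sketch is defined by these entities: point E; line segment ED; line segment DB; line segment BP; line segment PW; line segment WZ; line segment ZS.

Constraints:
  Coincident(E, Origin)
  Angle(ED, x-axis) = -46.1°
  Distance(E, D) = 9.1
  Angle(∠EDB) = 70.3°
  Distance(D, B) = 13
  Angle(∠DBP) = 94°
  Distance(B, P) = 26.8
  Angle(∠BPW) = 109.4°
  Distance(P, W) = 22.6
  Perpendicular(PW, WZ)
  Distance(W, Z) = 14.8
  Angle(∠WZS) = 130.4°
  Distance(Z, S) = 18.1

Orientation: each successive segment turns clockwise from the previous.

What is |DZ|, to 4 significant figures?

25.05

E is at the origin; ED runs at -46.1° with length 9.1, so D = (6.310, -6.557). ∠EDB = 70.3° gives DB at -155.8° from the x-axis; with |DB| = 13.0, B = (-5.548, -11.89). ∠DBP = 94.0° gives BP at 118.2° from the x-axis; with |BP| = 26.8, P = (-18.21, 11.73). ∠BPW = 109.4° gives PW at 47.60° from the x-axis; with |PW| = 22.6, W = (-2.973, 28.42). PW is perpendicular to WZ, so WZ runs at -42.40°; with |WZ| = 14.8, Z = (7.956, 18.44). Then |DZ| = |Z − D| = 25.05.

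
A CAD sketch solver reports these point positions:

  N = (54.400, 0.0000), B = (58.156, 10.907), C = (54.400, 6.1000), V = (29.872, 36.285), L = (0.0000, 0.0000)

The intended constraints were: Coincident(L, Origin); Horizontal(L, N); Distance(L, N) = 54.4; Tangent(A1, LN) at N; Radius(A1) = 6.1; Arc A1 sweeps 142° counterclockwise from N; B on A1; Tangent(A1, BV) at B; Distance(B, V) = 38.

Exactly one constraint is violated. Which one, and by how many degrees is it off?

Tangent(A1, BV) at B — off by 3.90°.

L = (0.00, 0.00) ✓; L.y = 0.00, N.y = 0.00 ✓; |LN| = 54.40 ✓; ∠(CN, NL) = 90.00° ✓; |CN| = 6.100 ✓; bearing(C→B) − bearing(C→N) = 142.0° ✓; |CB| = 6.100 ✓; ∠(CB, BV) = 93.90° ✗; |BV| = 38.00 ✓.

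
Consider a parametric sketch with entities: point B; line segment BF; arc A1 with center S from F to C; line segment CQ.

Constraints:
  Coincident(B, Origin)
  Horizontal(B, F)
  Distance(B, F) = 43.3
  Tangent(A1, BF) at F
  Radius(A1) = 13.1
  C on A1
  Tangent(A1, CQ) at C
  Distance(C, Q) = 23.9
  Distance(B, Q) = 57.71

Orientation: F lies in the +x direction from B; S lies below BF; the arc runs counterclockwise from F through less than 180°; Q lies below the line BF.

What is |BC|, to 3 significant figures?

36.5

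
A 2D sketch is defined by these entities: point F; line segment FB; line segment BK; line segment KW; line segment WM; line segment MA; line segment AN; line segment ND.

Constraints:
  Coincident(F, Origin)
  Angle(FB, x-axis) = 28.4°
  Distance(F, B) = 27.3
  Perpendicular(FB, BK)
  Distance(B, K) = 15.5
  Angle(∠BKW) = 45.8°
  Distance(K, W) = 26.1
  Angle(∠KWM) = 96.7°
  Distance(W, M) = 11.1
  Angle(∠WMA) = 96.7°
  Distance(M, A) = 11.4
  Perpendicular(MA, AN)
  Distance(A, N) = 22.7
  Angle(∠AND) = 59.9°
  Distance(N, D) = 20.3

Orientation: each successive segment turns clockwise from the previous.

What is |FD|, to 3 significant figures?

5.34

F is at the origin; FB runs at 28.4° with length 27.3, so B = (24.0, 13.0). The perpendicularity gives BK at right angles to FB, so BK runs at -61.6°; with |BK| = 15.5, K = (31.4, -0.650). ∠BKW = 45.8° gives KW at 164° from the x-axis; with |KW| = 26.1, W = (6.27, 6.46). ∠KWM = 96.7° gives WM at 80.9° from the x-axis; with |WM| = 11.1, M = (8.03, 17.4). ∠WMA = 96.7° gives MA at -2.40° from the x-axis; with |MA| = 11.4, A = (19.4, 16.9). The perpendicularity gives AN at right angles to MA, so AN runs at -92.4°; with |AN| = 22.7, N = (18.5, -5.74). ∠AND = 59.9° gives ND at 148° from the x-axis; with |ND| = 20.3, D = (1.35, 5.17). Then |FD| = |D − F| = 5.34.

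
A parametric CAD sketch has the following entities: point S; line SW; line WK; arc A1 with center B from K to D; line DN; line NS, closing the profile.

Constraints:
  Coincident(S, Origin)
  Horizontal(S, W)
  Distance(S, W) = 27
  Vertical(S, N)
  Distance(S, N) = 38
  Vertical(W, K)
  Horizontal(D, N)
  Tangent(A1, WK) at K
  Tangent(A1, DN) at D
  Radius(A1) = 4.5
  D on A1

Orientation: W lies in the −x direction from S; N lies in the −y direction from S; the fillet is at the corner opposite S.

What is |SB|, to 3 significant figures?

40.4

S is at the origin; SW is horizontal with |SW| = 27.0 and W on the −x side, so W = (-27.0, 0.00). SN is vertical with |SN| = 38.0 and N on the −y side, so N = (0.00, -38.0). The virtual corner opposite S is at (-27.0, -38.0). The tangent condition forces BK to be normal to WK and A1 meets DN tangentially, so BD is at right angles to DN, with radius 4.5, so the center B sits 4.5 in from both sides at B = (-22.5, -33.5). Then |SB| = |B − S| = 40.4.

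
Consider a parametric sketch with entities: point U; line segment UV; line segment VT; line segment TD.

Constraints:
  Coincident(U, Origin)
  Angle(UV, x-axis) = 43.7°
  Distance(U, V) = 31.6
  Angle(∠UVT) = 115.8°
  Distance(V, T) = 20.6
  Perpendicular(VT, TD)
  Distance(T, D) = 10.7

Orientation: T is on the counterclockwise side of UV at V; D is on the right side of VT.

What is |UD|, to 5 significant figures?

52.085

∠UVT = 115.8°, so VT runs at 43.7° + (180° − 115.8°) = 107.90° from the x-axis; with |VT| = 20.6, T = V + 20.6·(cos 107.90°, sin 107.90°) = (16.514, 41.435). VT is perpendicular to TD; with |TD| = 10.7 on the right of VT, D = T + 10.7·(0.95159, 0.30736) = (26.696, 44.723). Then |UD| = |D − U| = 52.085.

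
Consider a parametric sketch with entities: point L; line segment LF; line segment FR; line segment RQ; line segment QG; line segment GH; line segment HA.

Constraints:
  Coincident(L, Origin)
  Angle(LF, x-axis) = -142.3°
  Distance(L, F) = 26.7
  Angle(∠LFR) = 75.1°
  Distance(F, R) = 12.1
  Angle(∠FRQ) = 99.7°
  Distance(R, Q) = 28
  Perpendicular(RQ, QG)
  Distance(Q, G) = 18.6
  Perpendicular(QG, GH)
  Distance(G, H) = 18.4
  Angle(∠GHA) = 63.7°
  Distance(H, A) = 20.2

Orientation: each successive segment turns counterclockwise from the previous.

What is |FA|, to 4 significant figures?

23.55

QG is perpendicular to GH, so GH runs at -137.1°; with |GH| = 18.4, H = (-17.14, -3.517). ∠GHA = 63.7° gives HA at -20.80° from the x-axis; with |HA| = 20.2, A = (1.741, -10.69). Then |FA| = |A − F| = 23.55.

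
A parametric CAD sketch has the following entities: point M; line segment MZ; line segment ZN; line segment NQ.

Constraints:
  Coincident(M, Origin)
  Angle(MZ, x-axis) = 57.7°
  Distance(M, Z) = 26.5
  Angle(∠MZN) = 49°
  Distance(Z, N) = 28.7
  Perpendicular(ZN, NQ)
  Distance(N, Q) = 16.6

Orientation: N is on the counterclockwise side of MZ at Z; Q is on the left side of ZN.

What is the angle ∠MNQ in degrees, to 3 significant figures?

29.5°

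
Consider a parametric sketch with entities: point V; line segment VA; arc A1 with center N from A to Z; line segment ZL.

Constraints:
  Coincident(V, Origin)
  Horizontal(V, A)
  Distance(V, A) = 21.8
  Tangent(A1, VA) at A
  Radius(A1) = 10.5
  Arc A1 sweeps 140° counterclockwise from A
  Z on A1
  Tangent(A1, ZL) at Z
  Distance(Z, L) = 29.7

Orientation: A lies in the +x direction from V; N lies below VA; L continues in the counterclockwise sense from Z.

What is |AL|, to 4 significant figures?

40.90

V is at the origin; V and A share the same y with |VA| = 21.8 and A on the +x side, so A = (21.80, 0.000). A1 meets VA tangentially, so NA is at right angles to VA, so N = A + (0, -10.5) = (21.80, -10.50). On A1, A sits at bearing 90° from N; a 140° counterclockwise sweep puts Z at bearing 230°, so Z = N + 10.5·(cos 230°, sin 230°) = (15.05, -18.54). The tangent condition forces NZ to be normal to ZL, so ZL runs along (−sin 230°, cos 230°); with |ZL| = 29.7, L = (37.80, -37.63). Then |AL| = |L − A| = 40.90.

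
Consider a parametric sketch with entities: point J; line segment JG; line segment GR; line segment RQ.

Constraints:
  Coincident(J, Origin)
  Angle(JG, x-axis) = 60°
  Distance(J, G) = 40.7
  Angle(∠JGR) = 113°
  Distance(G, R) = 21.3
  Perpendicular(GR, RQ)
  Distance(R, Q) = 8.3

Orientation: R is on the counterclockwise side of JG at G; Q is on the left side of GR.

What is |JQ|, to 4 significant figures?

47.27

∠JGR = 113.0°, so GR runs at 60.0° + (180° − 113.0°) = 127.0° from the x-axis; with |GR| = 21.3, R = G + 21.3·(cos 127.0°, sin 127.0°) = (7.531, 52.26). GR ⟂ RQ; with |RQ| = 8.3 on the left of GR, Q = R + 8.3·(-0.7986, -0.6018) = (0.9027, 47.26). Then |JQ| = |Q − J| = 47.27.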